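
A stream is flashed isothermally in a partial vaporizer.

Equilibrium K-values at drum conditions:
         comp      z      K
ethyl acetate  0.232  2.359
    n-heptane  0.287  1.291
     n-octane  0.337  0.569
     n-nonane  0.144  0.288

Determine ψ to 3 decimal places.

ψ = 0.308

Material balance + equilibrium reduce to Σ zᵢ(Kᵢ−1)/(1+ψ(Kᵢ−1)) = 0.
Feasibility: ΣzᵢKᵢ = 1.151, Σzᵢ/Kᵢ = 1.413 — both > 1, two phases present.
Newton–Raphson from ψ = 0.5:
  ψ = 0.500: g = -0.0837, g' = -0.448 → ψ = 0.313
  ψ = 0.313: g = -0.0022, g' = -0.436 → ψ = 0.308
Converged at ψ = 0.308.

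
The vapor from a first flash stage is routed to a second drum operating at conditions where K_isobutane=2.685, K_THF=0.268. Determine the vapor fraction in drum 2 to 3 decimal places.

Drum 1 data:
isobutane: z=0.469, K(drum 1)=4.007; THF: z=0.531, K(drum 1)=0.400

V/F (drum 2) = 0.713

Drum 1:
Rachford–Rice: g(ψ₁) = Σ zᵢ(Kᵢ−1)/(1+ψ₁(Kᵢ−1)) = 0.
Check two-phase: ΣzᵢKᵢ = 2.092 > 1 and Σzᵢ/Kᵢ = 1.445 > 1, so g(0) = 1.092 > 0 and g(1) = -0.445 < 0.
Binary case is linear: z₁(K₁−1)(1+ψ₁(K₂−1)) + z₂(K₂−1)(1+ψ₁(K₁−1)) = 0
⇒ ψ₁ = [z₁(K₁−1)+z₂(K₂−1)] / [−(K₁−1)(K₂−1)] = 1.0917/1.8042 = 0.605
Drum-1 compositions:
  isobutane: x = 0.166, y = 0.667
  THF: x = 0.834, y = 0.333
Drum-2 feed = drum-1 vapor: z₂ = (0.6665, 0.3335).
Drum 2:
Rachford–Rice: g(ψ₂) = Σ zᵢ(Kᵢ−1)/(1+ψ₂(Kᵢ−1)) = 0.
Check two-phase: ΣzᵢKᵢ = 1.879 > 1 and Σzᵢ/Kᵢ = 1.493 > 1, so g(0) = 0.879 > 0 and g(1) = -0.493 < 0.
Newton iteration, ψ₂⁰ = 0.5:
  ψ₂ = 0.500: g = 0.2246, g' = -1.002 → ψ₂ = 0.724
  ψ₂ = 0.724: g = -0.0135, g' = -1.193 → ψ₂ = 0.713
Converged at ψ₂ = 0.713.
  isobutane: x = 0.303, y = 0.813
  THF: x = 0.697, y = 0.187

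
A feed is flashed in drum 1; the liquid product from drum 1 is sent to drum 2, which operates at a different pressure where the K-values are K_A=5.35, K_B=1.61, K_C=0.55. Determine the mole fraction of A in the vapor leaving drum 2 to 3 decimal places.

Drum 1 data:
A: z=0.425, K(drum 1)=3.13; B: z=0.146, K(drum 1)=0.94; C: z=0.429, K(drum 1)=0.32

Drum 1:
Let ψ₁ = V/F and solve Σ zᵢ(Kᵢ−1)/(1+ψ₁(Kᵢ−1)) = 0.
Feasibility: ΣzᵢKᵢ = 1.605, Σzᵢ/Kᵢ = 1.632 — both > 1, two phases present.
Iterate (Newton) starting at ψ₁ = 0.5:
  ψ₁ = 0.500: g = -0.0127, g' = -0.908 → ψ₁ = 0.486
Converged at ψ₁ = 0.486.
Drum-1 compositions:
  A: x = 0.209, y = 0.654
  B: x = 0.150, y = 0.141
  C: x = 0.641, y = 0.205
Drum-2 feed = drum-1 liquid: z₂ = (0.2088, 0.1504, 0.6408).
Drum 2:
Iterate (Newton) starting at ψ₂ = 0.44:
  ψ₂ = 0.440: g = 0.0245, g' = -0.702 → ψ₂ = 0.475
  ψ₂ = 0.475: g = 0.0007, g' = -0.664 → ψ₂ = 0.476
Converged at ψ₂ = 0.476.
  A: x = 0.068, y = 0.364
  B: x = 0.117, y = 0.188
  C: x = 0.815, y = 0.448

y_A (drum 2) = 0.364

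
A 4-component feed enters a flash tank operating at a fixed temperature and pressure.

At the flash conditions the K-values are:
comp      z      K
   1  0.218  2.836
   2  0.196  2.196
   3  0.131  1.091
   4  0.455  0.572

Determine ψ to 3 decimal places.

ψ = 0.792

Rachford–Rice: g(ψ) = Σ zᵢ(Kᵢ−1)/(1+ψ(Kᵢ−1)) = 0.
g(0) = ΣzᵢKᵢ − 1 = 0.452 and g(1) = 1 − Σzᵢ/Kᵢ = -0.082, so a root lies in (0, 1).
Newton–Raphson from ψ = 0.69:
  ψ = 0.690: g = 0.0399, g' = -0.396 → ψ = 0.791
  ψ = 0.791: g = 0.0005, g' = -0.388 → ψ = 0.792
Converged at ψ = 0.792.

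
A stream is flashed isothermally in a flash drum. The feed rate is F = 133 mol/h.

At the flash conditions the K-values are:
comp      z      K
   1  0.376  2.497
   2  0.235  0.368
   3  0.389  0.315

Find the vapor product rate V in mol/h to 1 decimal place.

V = 19.7 mol/h

Iterate (Newton) starting at ψ = 0.5:
  ψ = 0.500: g = -0.3005, g' = -0.898 → ψ = 0.166
  ψ = 0.166: g = -0.0153, g' = -0.890 → ψ = 0.148
Converged at ψ = 0.148.
Then V = ψ·F = 0.1485·133 = 19.7 mol/h and L = F − V = 113.3 mol/h.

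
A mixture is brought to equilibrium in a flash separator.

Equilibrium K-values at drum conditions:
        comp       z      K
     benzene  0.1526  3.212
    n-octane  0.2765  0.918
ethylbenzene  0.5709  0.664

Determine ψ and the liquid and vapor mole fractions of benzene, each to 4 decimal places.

ψ = 0.2124, x_benzene = 0.1038, y_benzene = 0.3335

Rachford–Rice: g(ψ) = Σ zᵢ(Kᵢ−1)/(1+ψ(Kᵢ−1)) = 0.
g(0) = ΣzᵢKᵢ − 1 = 0.1231 and g(1) = 1 − Σzᵢ/Kᵢ = -0.2085, so a root lies in (0, 1).
Newton–Raphson from ψ = 0.5:
  ψ = 0.5000: g = -0.09392, g' = -0.2635 → ψ = 0.1435
  ψ = 0.1435: g = 0.03171, g' = -0.5032 → ψ = 0.2066
  ψ = 0.2066: g = 0.00249, g' = -0.4281 → ψ = 0.2124
Converged at ψ = 0.2124.
Compositions from xᵢ = zᵢ/(1+ψ(Kᵢ−1)), yᵢ = Kᵢxᵢ:
  benzene: x = 0.1038, y = 0.3335
  n-octane: x = 0.2814, y = 0.2583
  ethylbenzene: x = 0.6148, y = 0.4082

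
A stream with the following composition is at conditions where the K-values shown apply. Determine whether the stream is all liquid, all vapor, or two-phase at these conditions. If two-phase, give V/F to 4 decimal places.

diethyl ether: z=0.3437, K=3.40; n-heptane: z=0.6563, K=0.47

two-phase, V/F = 0.3750

ΣzᵢKᵢ = 1.4770; Σzᵢ/Kᵢ = 1.4975.
Both exceed 1, so a two-phase solution exists.
Let ψ = V/F and solve Σ zᵢ(Kᵢ−1)/(1+ψ(Kᵢ−1)) = 0.
Newton–Raphson from ψ = 0.5:
  ψ = 0.5000: g = -0.09830, g' = -0.7503 → ψ = 0.3690
  ψ = 0.3690: g = 0.00508, g' = -0.8417 → ψ = 0.3750
Converged at ψ = 0.3750.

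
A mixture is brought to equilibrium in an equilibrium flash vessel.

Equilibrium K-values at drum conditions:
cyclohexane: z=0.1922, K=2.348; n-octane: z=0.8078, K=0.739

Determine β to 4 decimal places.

β = 0.1371

Newton iteration, β⁰ = 0.64:
  β = 0.6400: g = -0.11403, g' = -0.1800 → β = 0.0064
  β = 0.0064: g = 0.04568, g' = -0.3985 → β = 0.1210
  β = 0.1210: g = 0.00503, g' = -0.3168 → β = 0.1369
  β = 0.1369: g = 0.00007, g' = -0.3081 → β = 0.1371
Converged at β = 0.1371.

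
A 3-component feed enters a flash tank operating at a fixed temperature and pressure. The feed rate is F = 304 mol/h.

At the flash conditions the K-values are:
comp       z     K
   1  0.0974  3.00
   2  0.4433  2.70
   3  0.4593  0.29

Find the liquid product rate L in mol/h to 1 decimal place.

L = 152.2 mol/h

Rachford–Rice: g(β) = Σ zᵢ(Kᵢ−1)/(1+β(Kᵢ−1)) = 0.
g(0) = ΣzᵢKᵢ − 1 = 0.6223 and g(1) = 1 − Σzᵢ/Kᵢ = -0.7804, so a root lies in (0, 1).
Newton iteration, β⁰ = 0.5:
  β = 0.5000: g = -0.00083, g' = -1.0283 → β = 0.4992
Converged at β = 0.4992.
Then V = β·F = 0.4992·304 = 151.8 mol/h and L = F − V = 152.2 mol/h.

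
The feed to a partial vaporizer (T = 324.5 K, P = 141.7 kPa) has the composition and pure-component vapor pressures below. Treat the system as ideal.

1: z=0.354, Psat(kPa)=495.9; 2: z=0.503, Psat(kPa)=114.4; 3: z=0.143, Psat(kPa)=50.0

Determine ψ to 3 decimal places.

Raoult's law: Kᵢ = Pᵢˢᵃᵗ/P = Pᵢˢᵃᵗ/141.7.
  K_1 = 495.9/141.7 = 3.49965, K_2 = 114.4/141.7 = 0.80734, K_3 = 50.0/141.7 = 0.35286
Material balance + equilibrium reduce to Σ zᵢ(Kᵢ−1)/(1+ψ(Kᵢ−1)) = 0.
g(0) = ΣzᵢKᵢ − 1 = 0.695 and g(1) = 1 − Σzᵢ/Kᵢ = -0.129, so a root lies in (0, 1).
Newton iteration, ψ⁰ = 0.5:
  ψ = 0.500: g = 0.1493, g' = -0.591 → ψ = 0.753
  ψ = 0.753: g = 0.0133, g' = -0.520 → ψ = 0.778
Converged at ψ = 0.778.

ψ = 0.778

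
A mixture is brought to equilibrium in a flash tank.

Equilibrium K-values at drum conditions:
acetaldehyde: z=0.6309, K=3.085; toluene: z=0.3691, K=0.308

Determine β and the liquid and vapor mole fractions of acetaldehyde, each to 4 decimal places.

Rachford–Rice: g(β) = Σ zᵢ(Kᵢ−1)/(1+β(Kᵢ−1)) = 0.
Check two-phase: ΣzᵢKᵢ = 2.0600 > 1 and Σzᵢ/Kᵢ = 1.4029 > 1, so g(0) = 1.0600 > 0 and g(1) = -0.4029 < 0.
Newton iteration, β⁰ = 0.52:
  β = 0.5200: g = 0.23215, g' = -1.0627 → β = 0.7385
  β = 0.7385: g = -0.00439, g' = -1.1644 → β = 0.7347
Converged at β = 0.7347.
Compositions from xᵢ = zᵢ/(1+β(Kᵢ−1)), yᵢ = Kᵢxᵢ:
  acetaldehyde: x = 0.2492, y = 0.7688
  toluene: x = 0.7508, y = 0.2312

β = 0.7347, x_acetaldehyde = 0.2492, y_acetaldehyde = 0.7688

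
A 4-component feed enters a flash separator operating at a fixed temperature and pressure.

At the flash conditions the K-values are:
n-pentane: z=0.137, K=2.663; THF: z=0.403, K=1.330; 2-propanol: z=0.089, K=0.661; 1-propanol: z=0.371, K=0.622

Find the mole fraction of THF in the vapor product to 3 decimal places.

Material balance + equilibrium reduce to Σ zᵢ(Kᵢ−1)/(1+β(Kᵢ−1)) = 0.
g(0) = ΣzᵢKᵢ − 1 = 0.190 and g(1) = 1 − Σzᵢ/Kᵢ = -0.086, so a root lies in (0, 1).
Newton iteration, β⁰ = 0.55:
  β = 0.550: g = 0.0174, g' = -0.235 → β = 0.624
  β = 0.624: g = 0.0002, g' = -0.229 → β = 0.625
Converged at β = 0.625.
Compositions from xᵢ = zᵢ/(1+β(Kᵢ−1)), yᵢ = Kᵢxᵢ:
  n-pentane: x = 0.067, y = 0.179
  THF: x = 0.334, y = 0.444
  2-propanol: x = 0.113, y = 0.075
  1-propanol: x = 0.486, y = 0.302

y_THF = 0.444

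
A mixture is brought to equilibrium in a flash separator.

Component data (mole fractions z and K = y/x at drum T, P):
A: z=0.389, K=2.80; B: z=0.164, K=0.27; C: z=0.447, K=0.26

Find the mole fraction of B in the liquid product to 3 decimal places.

x_B = 0.190

Iterate (Newton) starting at ψ = 0.57:
  ψ = 0.570: g = -0.4315, g' = -1.296 → ψ = 0.237
  ψ = 0.237: g = -0.0550, g' = -1.107 → ψ = 0.187
  ψ = 0.187: g = 0.0010, g' = -1.152 → ψ = 0.188
Converged at ψ = 0.188.
Compositions from xᵢ = zᵢ/(1+ψ(Kᵢ−1)), yᵢ = Kᵢxᵢ:
  A: x = 0.291, y = 0.814
  B: x = 0.190, y = 0.051
  C: x = 0.519, y = 0.135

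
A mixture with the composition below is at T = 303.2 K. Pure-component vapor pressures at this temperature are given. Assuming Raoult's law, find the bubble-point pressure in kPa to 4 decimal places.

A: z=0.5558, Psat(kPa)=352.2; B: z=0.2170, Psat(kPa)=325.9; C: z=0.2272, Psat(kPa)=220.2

At the bubble point ψ → 0, so ΣzᵢKᵢ = 1 with Kᵢ = Pᵢˢᵃᵗ/P ⇒ P = ΣzᵢPᵢˢᵃᵗ.
P = 0.5558·352.2 + 0.2170·325.9 + 0.2272·220.2 = 316.5025 kPa

Pbub = 316.5025 kPa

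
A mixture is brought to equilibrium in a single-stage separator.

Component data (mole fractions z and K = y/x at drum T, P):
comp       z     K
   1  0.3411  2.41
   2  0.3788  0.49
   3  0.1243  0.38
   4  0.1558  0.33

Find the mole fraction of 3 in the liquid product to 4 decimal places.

Material balance + equilibrium reduce to Σ zᵢ(Kᵢ−1)/(1+ψ(Kᵢ−1)) = 0.
Feasibility: ΣzᵢKᵢ = 1.1063, Σzᵢ/Kᵢ = 1.7138 — both > 1, two phases present.
Iterate (Newton) starting at ψ = 0.54:
  ψ = 0.5400: g = -0.27298, g' = -0.6859 → ψ = 0.1420
  ψ = 0.1420: g = -0.00744, g' = -0.7281 → ψ = 0.1318
  ψ = 0.1318: g = 0.00004, g' = -0.7363 → ψ = 0.1319
Converged at ψ = 0.1319.
Compositions from xᵢ = zᵢ/(1+ψ(Kᵢ−1)), yᵢ = Kᵢxᵢ:
  1: x = 0.2876, y = 0.6932
  2: x = 0.4061, y = 0.1990
  3: x = 0.1354, y = 0.0514
  4: x = 0.1709, y = 0.0564

x_3 = 0.1354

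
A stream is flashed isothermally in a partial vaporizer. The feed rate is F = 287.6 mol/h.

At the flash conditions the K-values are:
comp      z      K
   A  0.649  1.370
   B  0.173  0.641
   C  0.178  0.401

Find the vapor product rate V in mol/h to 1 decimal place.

V = 110.1 mol/h

Material balance + equilibrium reduce to Σ zᵢ(Kᵢ−1)/(1+V/F(Kᵢ−1)) = 0.
g(0) = ΣzᵢKᵢ − 1 = 0.071 and g(1) = 1 − Σzᵢ/Kᵢ = -0.188, so a root lies in (0, 1).
Newton iteration, V/F⁰ = 0.52:
  V/F = 0.520: g = -0.0298, g' = -0.231 → V/F = 0.391
  V/F = 0.391: g = -0.0017, g' = -0.207 → V/F = 0.383
Converged at V/F = 0.383.
Then V = V/F·F = 0.3828·287.6 = 110.1 mol/h and L = F − V = 177.5 mol/h.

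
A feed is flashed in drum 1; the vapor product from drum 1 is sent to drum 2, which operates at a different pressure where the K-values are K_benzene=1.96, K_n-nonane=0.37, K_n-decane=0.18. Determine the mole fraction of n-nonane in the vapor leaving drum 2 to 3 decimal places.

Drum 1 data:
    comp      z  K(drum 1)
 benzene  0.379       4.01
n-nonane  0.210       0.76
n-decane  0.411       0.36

Drum 1:
Newton–Raphson from ψ₁ = 0.5:
  ψ₁ = 0.500: g = 0.0113, g' = -0.927 → ψ₁ = 0.512
Converged at ψ₁ = 0.512.
Drum-1 compositions:
  benzene: x = 0.149, y = 0.598
  n-nonane: x = 0.239, y = 0.182
  n-decane: x = 0.611, y = 0.220
Drum-2 feed = drum-1 vapor: z₂ = (0.5979, 0.1820, 0.2201).
Drum 2:
Let ψ₂ = V/F and solve Σ zᵢ(Kᵢ−1)/(1+ψ₂(Kᵢ−1)) = 0.
Feasibility: ΣzᵢKᵢ = 1.279, Σzᵢ/Kᵢ = 2.020 — both > 1, two phases present.
Newton–Raphson from ψ₂ = 0.5:
  ψ₂ = 0.500: g = -0.0855, g' = -0.831 → ψ₂ = 0.397
  ψ₂ = 0.397: g = -0.0050, g' = -0.743 → ψ₂ = 0.390
Converged at ψ₂ = 0.390.
  benzene: x = 0.435, y = 0.852
  n-nonane: x = 0.241, y = 0.089
  n-decane: x = 0.324, y = 0.058

y_n-nonane (drum 2) = 0.089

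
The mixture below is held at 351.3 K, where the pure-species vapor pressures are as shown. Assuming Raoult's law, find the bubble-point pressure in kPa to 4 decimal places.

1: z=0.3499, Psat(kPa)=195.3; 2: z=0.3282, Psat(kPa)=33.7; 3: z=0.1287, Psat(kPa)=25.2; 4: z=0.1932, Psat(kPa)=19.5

Pbub = 86.4065 kPa

At the bubble point ψ → 0, so ΣzᵢKᵢ = 1 with Kᵢ = Pᵢˢᵃᵗ/P ⇒ P = ΣzᵢPᵢˢᵃᵗ.
P = 0.3499·195.3 + 0.3282·33.7 + 0.1287·25.2 + 0.1932·19.5 = 86.4065 kPa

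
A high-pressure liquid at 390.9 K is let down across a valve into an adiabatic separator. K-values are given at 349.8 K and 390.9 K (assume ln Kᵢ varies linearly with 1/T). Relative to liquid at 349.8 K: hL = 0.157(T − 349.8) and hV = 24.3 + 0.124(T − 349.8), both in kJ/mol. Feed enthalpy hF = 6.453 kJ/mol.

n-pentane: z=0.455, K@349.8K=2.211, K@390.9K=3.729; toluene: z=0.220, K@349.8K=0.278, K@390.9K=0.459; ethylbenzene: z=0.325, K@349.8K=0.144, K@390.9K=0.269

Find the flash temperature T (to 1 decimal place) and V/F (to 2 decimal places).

T = 357.9 K, V/F = 0.22

Adiabatic flash: solve Rachford–Rice at each trial T, then check hF = ψ·hV(T) + (1−ψ)·hL(T).
  T = 349.8 K: K = (2.211, 0.278, 0.144), RR gives ψ = 0.117, H_out = 2.842 kJ/mol
  T = 390.9 K: K = (3.729, 0.459, 0.269), RR gives ψ = 0.489, H_out = 17.678 kJ/mol
  T = 370.4 K: K = (2.915, 0.362, 0.200), RR gives ψ = 0.333, H_out = 11.096 kJ/mol
  T = 360.1 K: K = (2.549, 0.319, 0.171), RR gives ψ = 0.238, H_out = 7.324 kJ/mol
  T = 355.0 K: K = (2.378, 0.298, 0.157), RR gives ψ = 0.183, H_out = 5.224 kJ/mol
  T = 357.6 K: K = (2.464, 0.308, 0.164), RR gives ψ = 0.212, H_out = 6.319 kJ/mol
  T = 358.9 K: K = (2.508, 0.314, 0.167), RR gives ψ = 0.226, H_out = 6.847 kJ/mol
Linear interpolation between T = 357.6 (H_out = 6.319) and T = 358.9 (H_out = 6.847) on hF = 6.453 gives T ≈ 357.9 K, at which ψ = 0.22.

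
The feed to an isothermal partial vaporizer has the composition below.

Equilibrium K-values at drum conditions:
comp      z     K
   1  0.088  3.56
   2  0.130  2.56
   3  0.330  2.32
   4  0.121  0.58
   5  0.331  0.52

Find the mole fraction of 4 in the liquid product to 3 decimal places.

Material balance + equilibrium reduce to Σ zᵢ(Kᵢ−1)/(1+β(Kᵢ−1)) = 0.
Feasibility: ΣzᵢKᵢ = 1.654, Σzᵢ/Kᵢ = 1.063 — both > 1, two phases present.
Newton iteration, β⁰ = 0.6:
  β = 0.600: g = 0.1456, g' = -0.542 → β = 0.869
  β = 0.869: g = 0.0064, g' = -0.515 → β = 0.881
Converged at β = 0.881.
Compositions from xᵢ = zᵢ/(1+β(Kᵢ−1)), yᵢ = Kᵢxᵢ:
  1: x = 0.027, y = 0.096
  2: x = 0.055, y = 0.140
  3: x = 0.153, y = 0.354
  4: x = 0.192, y = 0.111
  5: x = 0.574, y = 0.298

x_4 = 0.192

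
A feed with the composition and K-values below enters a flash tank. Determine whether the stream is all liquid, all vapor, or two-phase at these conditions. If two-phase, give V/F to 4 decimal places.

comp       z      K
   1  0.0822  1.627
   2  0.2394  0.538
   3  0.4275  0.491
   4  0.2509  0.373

all liquid

ΣzᵢKᵢ = 0.5660; Σzᵢ/Kᵢ = 2.0388.
Since ΣzᵢKᵢ < 1 the mixture is below its bubble point — single liquid phase.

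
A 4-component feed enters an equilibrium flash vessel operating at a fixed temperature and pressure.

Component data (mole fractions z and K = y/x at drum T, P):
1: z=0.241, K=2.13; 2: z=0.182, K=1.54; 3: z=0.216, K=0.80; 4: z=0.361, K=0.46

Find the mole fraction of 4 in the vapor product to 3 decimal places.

y_4 = 0.201

Let ψ = V/F and solve Σ zᵢ(Kᵢ−1)/(1+ψ(Kᵢ−1)) = 0.
Feasibility: ΣzᵢKᵢ = 1.132, Σzᵢ/Kᵢ = 1.286 — both > 1, two phases present.
Iterate (Newton) starting at ψ = 0.5:
  ψ = 0.500: g = -0.0636, g' = -0.367 → ψ = 0.326
  ψ = 0.326: g = -0.0004, g' = -0.368 → ψ = 0.325
Converged at ψ = 0.325.
Compositions from xᵢ = zᵢ/(1+ψ(Kᵢ−1)), yᵢ = Kᵢxᵢ:
  1: x = 0.176, y = 0.375
  2: x = 0.155, y = 0.238
  3: x = 0.231, y = 0.185
  4: x = 0.438, y = 0.201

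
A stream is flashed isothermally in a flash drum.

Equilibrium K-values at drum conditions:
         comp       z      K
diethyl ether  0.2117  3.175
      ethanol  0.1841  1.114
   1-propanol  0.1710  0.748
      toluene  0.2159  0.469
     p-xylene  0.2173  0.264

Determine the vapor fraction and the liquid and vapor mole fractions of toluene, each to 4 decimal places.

Material balance + equilibrium reduce to Σ zᵢ(Kᵢ−1)/(1+ψ(Kᵢ−1)) = 0.
g(0) = ΣzᵢKᵢ − 1 = 0.1638 and g(1) = 1 − Σzᵢ/Kᵢ = -0.7440, so a root lies in (0, 1).
Newton iteration, ψ⁰ = 0.52:
  ψ = 0.5200: g = -0.23117, g' = -0.6621 → ψ = 0.1709
  ψ = 0.1709: g = 0.00222, g' = -0.7741 → ψ = 0.1737
Converged at ψ = 0.1738.
Compositions from xᵢ = zᵢ/(1+ψ(Kᵢ−1)), yᵢ = Kᵢxᵢ:
  diethyl ether: x = 0.1536, y = 0.4878
  ethanol: x = 0.1805, y = 0.2011
  1-propanol: x = 0.1788, y = 0.1338
  toluene: x = 0.2378, y = 0.1115
  p-xylene: x = 0.2492, y = 0.0658

ψ = 0.1738, x_toluene = 0.2378, y_toluene = 0.1115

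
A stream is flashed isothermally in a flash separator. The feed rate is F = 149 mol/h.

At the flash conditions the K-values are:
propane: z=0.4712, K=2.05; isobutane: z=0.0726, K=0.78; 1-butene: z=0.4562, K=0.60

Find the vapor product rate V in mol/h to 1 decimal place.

V = 110.3 mol/h

Newton–Raphson from β = 0.54:
  β = 0.5400: g = 0.06486, g' = -0.3348 → β = 0.7337
  β = 0.7337: g = 0.00214, g' = -0.3170 → β = 0.7404
Converged at β = 0.7404.
Then V = β·F = 0.7404·149 = 110.3 mol/h and L = F − V = 38.7 mol/h.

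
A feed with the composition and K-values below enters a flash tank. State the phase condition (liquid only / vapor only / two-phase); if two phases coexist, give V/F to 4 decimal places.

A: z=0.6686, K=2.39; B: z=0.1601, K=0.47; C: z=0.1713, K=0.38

ΣzᵢKᵢ = 1.7383; Σzᵢ/Kᵢ = 1.0712.
Both exceed 1, so a two-phase solution exists.
Rachford–Rice: g(ψ) = Σ zᵢ(Kᵢ−1)/(1+ψ(Kᵢ−1)) = 0.
Newton–Raphson from ψ = 0.5:
  ψ = 0.5000: g = 0.27892, g' = -0.6712 → ψ = 0.9156
  ψ = 0.9156: g = -0.00156, g' = -0.7721 → ψ = 0.9135
Converged at ψ = 0.9135.

two-phase, V/F = 0.9135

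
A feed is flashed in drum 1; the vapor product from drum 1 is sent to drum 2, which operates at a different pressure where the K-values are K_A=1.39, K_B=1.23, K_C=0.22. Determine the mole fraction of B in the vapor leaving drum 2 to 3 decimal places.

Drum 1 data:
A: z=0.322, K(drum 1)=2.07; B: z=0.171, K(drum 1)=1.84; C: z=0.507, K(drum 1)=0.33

Drum 1:
Let ψ₁ = V/F and solve Σ zᵢ(Kᵢ−1)/(1+ψ₁(Kᵢ−1)) = 0.
g(0) = ΣzᵢKᵢ − 1 = 0.148 and g(1) = 1 − Σzᵢ/Kᵢ = -0.785, so a root lies in (0, 1).
Newton iteration, ψ₁⁰ = 0.49:
  ψ₁ = 0.490: g = -0.1779, g' = -0.724 → ψ₁ = 0.244
  ψ₁ = 0.244: g = -0.0137, g' = -0.640 → ψ₁ = 0.223
Converged at ψ₁ = 0.223.
Drum-1 compositions:
  A: x = 0.260, y = 0.538
  B: x = 0.144, y = 0.265
  C: x = 0.596, y = 0.197
Drum-2 feed = drum-1 vapor: z₂ = (0.5383, 0.2651, 0.1966).
Drum 2:
Iterate (Newton) starting at ψ₂ = 0.67:
  ψ₂ = 0.670: g = -0.1020, g' = -0.587 → ψ₂ = 0.496
  ψ₂ = 0.496: g = -0.0196, g' = -0.387 → ψ₂ = 0.446
  ψ₂ = 0.446: g = -0.0009, g' = -0.352 → ψ₂ = 0.443
Converged at ψ₂ = 0.443.
  A: x = 0.459, y = 0.638
  B: x = 0.241, y = 0.296
  C: x = 0.300, y = 0.066

y_B (drum 2) = 0.296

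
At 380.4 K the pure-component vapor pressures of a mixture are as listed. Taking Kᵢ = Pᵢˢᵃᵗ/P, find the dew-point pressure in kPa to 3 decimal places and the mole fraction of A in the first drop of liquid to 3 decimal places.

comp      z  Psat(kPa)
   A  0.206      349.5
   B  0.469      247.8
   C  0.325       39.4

At the dew point ψ → 1, so Σzᵢ/Kᵢ = 1 with Kᵢ = Pᵢˢᵃᵗ/P ⇒ 1/P = Σzᵢ/Pᵢˢᵃᵗ.
1/P = 0.206/349.5 + 0.469/247.8 + 0.325/39.4 = 0.010731 ⇒ P = 93.190 kPa
xᵢ = zᵢP/Pᵢˢᵃᵗ ⇒ x_A = 0.206·93.190/349.5 = 0.055

Pdew = 93.190 kPa, x_A = 0.055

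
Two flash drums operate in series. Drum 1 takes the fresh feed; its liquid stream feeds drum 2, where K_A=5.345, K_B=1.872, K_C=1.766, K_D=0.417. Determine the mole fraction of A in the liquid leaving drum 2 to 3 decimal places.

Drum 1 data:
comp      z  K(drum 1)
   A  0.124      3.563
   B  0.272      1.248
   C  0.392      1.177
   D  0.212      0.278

Drum 1:
Rachford–Rice: g(ψ₁) = Σ zᵢ(Kᵢ−1)/(1+ψ₁(Kᵢ−1)) = 0.
Check two-phase: ΣzᵢKᵢ = 1.302 > 1 and Σzᵢ/Kᵢ = 1.348 > 1, so g(0) = 0.302 > 0 and g(1) = -0.348 < 0.
Iterate (Newton) starting at ψ₁ = 0.69:
  ψ₁ = 0.690: g = -0.0708, g' = -0.567 → ψ₁ = 0.565
  ψ₁ = 0.565: g = -0.0065, g' = -0.474 → ψ₁ = 0.551
Converged at ψ₁ = 0.551.
Drum-1 compositions:
  A: x = 0.051, y = 0.183
  B: x = 0.239, y = 0.299
  C: x = 0.357, y = 0.420
  D: x = 0.352, y = 0.098
Drum-2 feed = drum-1 liquid: z₂ = (0.0514, 0.2393, 0.3572, 0.3522).
Drum 2:
Rachford–Rice: g(ψ₂) = Σ zᵢ(Kᵢ−1)/(1+ψ₂(Kᵢ−1)) = 0.
Feasibility: ΣzᵢKᵢ = 1.500, Σzᵢ/Kᵢ = 1.184 — both > 1, two phases present.
Newton–Raphson from ψ₂ = 0.53:
  ψ₂ = 0.530: g = 0.1078, g' = -0.531 → ψ₂ = 0.733
  ψ₂ = 0.733: g = -0.0027, g' = -0.574 → ψ₂ = 0.728
Converged at ψ₂ = 0.728.
  A: x = 0.012, y = 0.066
  B: x = 0.146, y = 0.274
  C: x = 0.229, y = 0.405
  D: x = 0.612, y = 0.255

x_A (drum 2) = 0.012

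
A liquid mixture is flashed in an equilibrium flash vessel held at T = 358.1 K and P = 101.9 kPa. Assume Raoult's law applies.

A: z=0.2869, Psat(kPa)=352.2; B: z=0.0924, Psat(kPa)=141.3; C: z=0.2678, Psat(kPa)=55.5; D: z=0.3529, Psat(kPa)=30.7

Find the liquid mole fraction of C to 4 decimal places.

Raoult's law: Kᵢ = Pᵢˢᵃᵗ/P = Pᵢˢᵃᵗ/101.9.
  K_A = 352.2/101.9 = 3.456330, K_B = 141.3/101.9 = 1.386654, K_C = 55.5/101.9 = 0.544652, K_D = 30.7/101.9 = 0.301276
Rachford–Rice: g(ψ) = Σ zᵢ(Kᵢ−1)/(1+ψ(Kᵢ−1)) = 0.
Feasibility: ΣzᵢKᵢ = 1.3719, Σzᵢ/Kᵢ = 1.8127 — both > 1, two phases present.
Newton iteration, ψ⁰ = 0.63:
  ψ = 0.6300: g = -0.30611, g' = -0.9346 → ψ = 0.3025
  ψ = 0.3025: g = -0.01778, g' = -0.9325 → ψ = 0.2834
  ψ = 0.2834: g = 0.00020, g' = -0.9540 → ψ = 0.2836
Converged at ψ = 0.2836.
Compositions from xᵢ = zᵢ/(1+ψ(Kᵢ−1)), yᵢ = Kᵢxᵢ:
  A: x = 0.1691, y = 0.5844
  B: x = 0.0833, y = 0.1155
  C: x = 0.3075, y = 0.1675
  D: x = 0.4401, y = 0.1326

x_C = 0.3075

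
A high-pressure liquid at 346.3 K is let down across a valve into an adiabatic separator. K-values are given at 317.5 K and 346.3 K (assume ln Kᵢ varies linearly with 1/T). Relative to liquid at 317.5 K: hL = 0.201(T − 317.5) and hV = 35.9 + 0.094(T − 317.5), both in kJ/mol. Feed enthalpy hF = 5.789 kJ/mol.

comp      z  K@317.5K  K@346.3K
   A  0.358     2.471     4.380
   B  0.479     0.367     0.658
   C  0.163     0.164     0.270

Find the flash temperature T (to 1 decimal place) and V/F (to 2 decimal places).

T = 320.5 K, V/F = 0.15

Adiabatic flash: solve Rachford–Rice at each trial T, then check hF = ψ·hV(T) + (1−ψ)·hL(T).
  T = 317.5 K: K = (2.471, 0.367, 0.164), RR gives ψ = 0.086, H_out = 3.087 kJ/mol
  T = 346.3 K: K = (4.380, 0.658, 0.270), RR gives ψ = 0.578, H_out = 24.744 kJ/mol
  T = 331.9 K: K = (3.331, 0.498, 0.213), RR gives ψ = 0.340, H_out = 14.581 kJ/mol
  T = 324.7 K: K = (2.878, 0.429, 0.187), RR gives ψ = 0.222, H_out = 9.233 kJ/mol
  T = 321.1 K: K = (2.669, 0.397, 0.175), RR gives ψ = 0.157, H_out = 6.303 kJ/mol
  T = 319.3 K: K = (2.569, 0.382, 0.170), RR gives ψ = 0.123, H_out = 4.737 kJ/mol
Linear interpolation between T = 319.3 (H_out = 4.737) and T = 321.1 (H_out = 6.303) on hF = 5.789 gives T ≈ 320.5 K, at which ψ = 0.15.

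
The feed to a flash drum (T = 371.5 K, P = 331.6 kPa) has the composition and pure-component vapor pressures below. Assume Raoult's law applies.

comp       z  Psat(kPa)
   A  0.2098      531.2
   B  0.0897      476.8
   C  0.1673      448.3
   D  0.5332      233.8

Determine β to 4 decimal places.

β = 0.4624

Raoult's law: Kᵢ = Pᵢˢᵃᵗ/P = Pᵢˢᵃᵗ/331.6.
  K_A = 531.2/331.6 = 1.601930, K_B = 476.8/331.6 = 1.437877, K_C = 448.3/331.6 = 1.351930, K_D = 233.8/331.6 = 0.705066
Let β = V/F and solve Σ zᵢ(Kᵢ−1)/(1+β(Kᵢ−1)) = 0.
Check two-phase: ΣzᵢKᵢ = 1.0672 > 1 and Σzᵢ/Kᵢ = 1.0733 > 1, so g(0) = 0.0672 > 0 and g(1) = -0.0733 < 0.
Iterate (Newton) starting at β = 0.66:
  β = 0.6600: g = -0.02664, g' = -0.1344 → β = 0.4619
  β = 0.4619: g = 0.00007, g' = -0.1359 → β = 0.4624
Converged at β = 0.4624.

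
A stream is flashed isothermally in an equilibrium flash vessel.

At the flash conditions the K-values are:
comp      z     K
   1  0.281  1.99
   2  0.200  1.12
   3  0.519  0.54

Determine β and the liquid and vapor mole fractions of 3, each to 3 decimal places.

β = 0.178, x_3 = 0.565, y_3 = 0.305

Material balance + equilibrium reduce to Σ zᵢ(Kᵢ−1)/(1+β(Kᵢ−1)) = 0.
Check two-phase: ΣzᵢKᵢ = 1.063 > 1 and Σzᵢ/Kᵢ = 1.281 > 1, so g(0) = 0.063 > 0 and g(1) = -0.281 < 0.
Newton iteration, β⁰ = 0.5:
  β = 0.500: g = -0.1013, g' = -0.311 → β = 0.174
  β = 0.174: g = 0.0012, g' = -0.333 → β = 0.178
Converged at β = 0.178.
Compositions from xᵢ = zᵢ/(1+β(Kᵢ−1)), yᵢ = Kᵢxᵢ:
  1: x = 0.239, y = 0.475
  2: x = 0.196, y = 0.219
  3: x = 0.565, y = 0.305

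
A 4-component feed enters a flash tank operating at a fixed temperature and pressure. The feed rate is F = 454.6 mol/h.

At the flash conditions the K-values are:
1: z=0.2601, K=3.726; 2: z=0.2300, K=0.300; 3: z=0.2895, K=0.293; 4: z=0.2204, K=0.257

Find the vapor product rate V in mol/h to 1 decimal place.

Rachford–Rice: g(ψ) = Σ zᵢ(Kᵢ−1)/(1+ψ(Kᵢ−1)) = 0.
Check two-phase: ΣzᵢKᵢ = 1.1796 > 1 and Σzᵢ/Kᵢ = 2.6821 > 1, so g(0) = 0.1796 > 0 and g(1) = -1.6821 < 0.
Newton–Raphson from ψ = 0.32:
  ψ = 0.3200: g = -0.30814, g' = -1.1896 → ψ = 0.0610
  ψ = 0.0610: g = 0.05437, g' = -1.8356 → ψ = 0.0906
  ψ = 0.0906: g = 0.00245, g' = -1.6766 → ψ = 0.0921
Converged at ψ = 0.0921.
Then V = ψ·F = 0.0921·454.6 = 41.8 mol/h and L = F − V = 412.8 mol/h.

V = 41.8 mol/h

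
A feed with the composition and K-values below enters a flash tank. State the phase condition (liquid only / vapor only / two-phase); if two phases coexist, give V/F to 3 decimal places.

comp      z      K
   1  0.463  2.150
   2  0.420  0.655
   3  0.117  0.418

two-phase, V/F = 0.672

ΣzᵢKᵢ = 1.319; Σzᵢ/Kᵢ = 1.136.
Both exceed 1, so a two-phase solution exists.
Material balance + equilibrium reduce to Σ zᵢ(Kᵢ−1)/(1+ψ(Kᵢ−1)) = 0.
Newton–Raphson from ψ = 0.5:
  ψ = 0.500: g = 0.0669, g' = -0.399 → ψ = 0.668
  ψ = 0.668: g = 0.0015, g' = -0.386 → ψ = 0.672
Converged at ψ = 0.672.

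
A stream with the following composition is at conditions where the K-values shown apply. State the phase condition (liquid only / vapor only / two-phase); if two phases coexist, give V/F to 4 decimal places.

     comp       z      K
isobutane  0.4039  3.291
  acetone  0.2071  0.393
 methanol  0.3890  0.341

ΣzᵢKᵢ = 1.5433; Σzᵢ/Kᵢ = 1.7905.
Both exceed 1, so a two-phase solution exists.
Newton–Raphson from ψ = 0.5:
  ψ = 0.5000: g = -0.13152, g' = -0.9936 → ψ = 0.3676
  ψ = 0.3676: g = 0.00216, g' = -1.0453 → ψ = 0.3697
Converged at ψ = 0.3697.

two-phase, V/F = 0.3697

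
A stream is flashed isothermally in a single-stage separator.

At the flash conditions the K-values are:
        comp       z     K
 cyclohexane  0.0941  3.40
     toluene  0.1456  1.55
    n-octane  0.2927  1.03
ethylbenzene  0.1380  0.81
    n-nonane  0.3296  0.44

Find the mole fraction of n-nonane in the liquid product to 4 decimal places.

x_n-nonane = 0.3703

Material balance + equilibrium reduce to Σ zᵢ(Kᵢ−1)/(1+ψ(Kᵢ−1)) = 0.
Feasibility: ΣzᵢKᵢ = 1.1039, Σzᵢ/Kᵢ = 1.3252 — both > 1, two phases present.
Iterate (Newton) starting at ψ = 0.62:
  ψ = 0.6200: g = -0.15336, g' = -0.3613 → ψ = 0.1955
  ψ = 0.1955: g = 0.00026, g' = -0.4230 → ψ = 0.1961
Converged at ψ = 0.1961.
Compositions from xᵢ = zᵢ/(1+ψ(Kᵢ−1)), yᵢ = Kᵢxᵢ:
  cyclohexane: x = 0.0640, y = 0.2176
  toluene: x = 0.1314, y = 0.2037
  n-octane: x = 0.2910, y = 0.2997
  ethylbenzene: x = 0.1433, y = 0.1161
  n-nonane: x = 0.3703, y = 0.1629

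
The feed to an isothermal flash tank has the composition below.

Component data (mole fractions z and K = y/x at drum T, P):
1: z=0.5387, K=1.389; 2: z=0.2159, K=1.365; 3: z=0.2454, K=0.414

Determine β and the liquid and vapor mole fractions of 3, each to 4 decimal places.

Newton iteration, β⁰ = 0.51:
  β = 0.5100: g = 0.03620, g' = -0.2486 → β = 0.6556
  β = 0.6556: g = -0.00296, g' = -0.2927 → β = 0.6455
  β = 0.6455: g = -0.00002, g' = -0.2889 → β = 0.6454
Converged at β = 0.6454.
Compositions from xᵢ = zᵢ/(1+β(Kᵢ−1)), yᵢ = Kᵢxᵢ:
  1: x = 0.4306, y = 0.5981
  2: x = 0.1747, y = 0.2385
  3: x = 0.3947, y = 0.1634

β = 0.6454, x_3 = 0.3947, y_3 = 0.1634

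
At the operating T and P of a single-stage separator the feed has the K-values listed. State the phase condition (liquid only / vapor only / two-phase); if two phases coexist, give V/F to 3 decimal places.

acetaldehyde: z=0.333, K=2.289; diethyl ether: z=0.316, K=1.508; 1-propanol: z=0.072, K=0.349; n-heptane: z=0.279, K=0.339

ΣzᵢKᵢ = 1.358; Σzᵢ/Kᵢ = 1.384.
Both exceed 1, so a two-phase solution exists.
Rachford–Rice: g(ψ) = Σ zᵢ(Kᵢ−1)/(1+ψ(Kᵢ−1)) = 0.
Newton–Raphson from ψ = 0.5:
  ψ = 0.500: g = 0.0441, g' = -0.595 → ψ = 0.574
  ψ = 0.574: g = -0.0010, g' = -0.626 → ψ = 0.572
Converged at ψ = 0.572.

two-phase, V/F = 0.572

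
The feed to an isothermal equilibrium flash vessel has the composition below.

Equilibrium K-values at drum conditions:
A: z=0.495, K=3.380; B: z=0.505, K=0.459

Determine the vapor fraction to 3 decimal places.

Rachford–Rice: g(ψ) = Σ zᵢ(Kᵢ−1)/(1+ψ(Kᵢ−1)) = 0.
Feasibility: ΣzᵢKᵢ = 1.905, Σzᵢ/Kᵢ = 1.247 — both > 1, two phases present.
Binary case is linear: z₁(K₁−1)(1+ψ(K₂−1)) + z₂(K₂−1)(1+ψ(K₁−1)) = 0
⇒ ψ = [z₁(K₁−1)+z₂(K₂−1)] / [−(K₁−1)(K₂−1)] = 0.9049/1.2876 = 0.703

ψ = 0.703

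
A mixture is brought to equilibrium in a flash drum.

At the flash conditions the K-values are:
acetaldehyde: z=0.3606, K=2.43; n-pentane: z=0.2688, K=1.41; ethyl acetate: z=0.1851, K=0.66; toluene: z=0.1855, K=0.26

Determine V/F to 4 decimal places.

V/F = 0.6640

Newton iteration, V/F⁰ = 0.45:
  V/F = 0.4500: g = 0.12669, g' = -0.5634 → V/F = 0.6749
  V/F = 0.6749: g = -0.00717, g' = -0.6601 → V/F = 0.6640
Converged at V/F = 0.6640.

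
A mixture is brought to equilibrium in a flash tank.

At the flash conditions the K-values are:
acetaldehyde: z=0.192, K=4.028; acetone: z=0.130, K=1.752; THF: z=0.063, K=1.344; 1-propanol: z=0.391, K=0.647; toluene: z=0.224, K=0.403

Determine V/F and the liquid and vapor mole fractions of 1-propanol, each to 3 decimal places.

V/F = 0.435, x_1-propanol = 0.462, y_1-propanol = 0.299

Rachford–Rice: g(V/F) = Σ zᵢ(Kᵢ−1)/(1+V/F(Kᵢ−1)) = 0.
Check two-phase: ΣzᵢKᵢ = 1.429 > 1 and Σzᵢ/Kᵢ = 1.329 > 1, so g(0) = 0.429 > 0 and g(1) = -0.329 < 0.
Iterate (Newton) starting at V/F = 0.35:
  V/F = 0.350: g = 0.0525, g' = -0.658 → V/F = 0.430
  V/F = 0.430: g = 0.0028, g' = -0.592 → V/F = 0.434
  V/F = 0.434: g = 0.0000, g' = -0.589 → V/F = 0.435
Converged at V/F = 0.435.
Compositions from xᵢ = zᵢ/(1+V/F(Kᵢ−1)), yᵢ = Kᵢxᵢ:
  acetaldehyde: x = 0.083, y = 0.334
  acetone: x = 0.098, y = 0.172
  THF: x = 0.055, y = 0.074
  1-propanol: x = 0.462, y = 0.299
  toluene: x = 0.302, y = 0.122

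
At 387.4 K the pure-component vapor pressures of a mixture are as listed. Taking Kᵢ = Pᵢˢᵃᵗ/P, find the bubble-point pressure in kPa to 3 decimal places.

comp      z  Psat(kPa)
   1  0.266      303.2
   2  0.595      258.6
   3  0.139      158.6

Pbub = 256.564 kPa

At the bubble point ψ → 0, so ΣzᵢKᵢ = 1 with Kᵢ = Pᵢˢᵃᵗ/P ⇒ P = ΣzᵢPᵢˢᵃᵗ.
P = 0.266·303.2 + 0.595·258.6 + 0.139·158.6 = 256.564 kPa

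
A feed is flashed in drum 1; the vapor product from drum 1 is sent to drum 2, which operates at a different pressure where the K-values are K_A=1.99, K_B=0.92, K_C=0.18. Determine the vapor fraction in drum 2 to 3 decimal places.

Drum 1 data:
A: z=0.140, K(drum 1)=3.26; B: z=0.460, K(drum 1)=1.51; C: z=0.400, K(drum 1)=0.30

V/F (drum 2) = 0.212

Drum 1:
Rachford–Rice: g(ψ₁) = Σ zᵢ(Kᵢ−1)/(1+ψ₁(Kᵢ−1)) = 0.
Feasibility: ΣzᵢKᵢ = 1.271, Σzᵢ/Kᵢ = 1.681 — both > 1, two phases present.
Newton iteration, ψ₁⁰ = 0.5:
  ψ₁ = 0.500: g = -0.0953, g' = -0.697 → ψ₁ = 0.363
  ψ₁ = 0.363: g = -0.0039, g' = -0.653 → ψ₁ = 0.357
Converged at ψ₁ = 0.357.
Drum-1 compositions:
  A: x = 0.077, y = 0.252
  B: x = 0.389, y = 0.587
  C: x = 0.533, y = 0.160
Drum-2 feed = drum-1 vapor: z₂ = (0.2525, 0.5875, 0.1600).
Drum 2:
Material balance + equilibrium reduce to Σ zᵢ(Kᵢ−1)/(1+ψ₂(Kᵢ−1)) = 0.
Check two-phase: ΣzᵢKᵢ = 1.072 > 1 and Σzᵢ/Kᵢ = 1.655 > 1, so g(0) = 0.072 > 0 and g(1) = -0.655 < 0.
Newton iteration, ψ₂⁰ = 0.3:
  ψ₂ = 0.300: g = -0.0295, g' = -0.340 → ψ₂ = 0.213
  ψ₂ = 0.213: g = -0.0005, g' = -0.331 → ψ₂ = 0.212
Converged at ψ₂ = 0.212.
  A: x = 0.209, y = 0.415
  B: x = 0.598, y = 0.550
  C: x = 0.194, y = 0.035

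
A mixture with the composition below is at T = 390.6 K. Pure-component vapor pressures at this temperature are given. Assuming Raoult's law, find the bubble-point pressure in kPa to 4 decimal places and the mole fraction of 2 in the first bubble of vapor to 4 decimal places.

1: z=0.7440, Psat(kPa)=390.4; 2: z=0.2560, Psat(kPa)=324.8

At the bubble point ψ → 0, so ΣzᵢKᵢ = 1 with Kᵢ = Pᵢˢᵃᵗ/P ⇒ P = ΣzᵢPᵢˢᵃᵗ.
P = 0.7440·390.4 + 0.2560·324.8 = 373.6064 kPa
yᵢ = zᵢPᵢˢᵃᵗ/P ⇒ y_2 = 0.2560·324.8/373.6064 = 0.2226

Pbub = 373.6064 kPa, y_2 = 0.2226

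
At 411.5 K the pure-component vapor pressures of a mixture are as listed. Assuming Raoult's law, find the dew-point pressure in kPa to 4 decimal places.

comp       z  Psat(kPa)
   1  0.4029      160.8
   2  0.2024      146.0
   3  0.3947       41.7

Pdew = 74.8664 kPa

At the dew point ψ → 1, so Σzᵢ/Kᵢ = 1 with Kᵢ = Pᵢˢᵃᵗ/P ⇒ 1/P = Σzᵢ/Pᵢˢᵃᵗ.
1/P = 0.4029/160.8 + 0.2024/146.0 + 0.3947/41.7 = 0.0133571 ⇒ P = 74.8664 kPa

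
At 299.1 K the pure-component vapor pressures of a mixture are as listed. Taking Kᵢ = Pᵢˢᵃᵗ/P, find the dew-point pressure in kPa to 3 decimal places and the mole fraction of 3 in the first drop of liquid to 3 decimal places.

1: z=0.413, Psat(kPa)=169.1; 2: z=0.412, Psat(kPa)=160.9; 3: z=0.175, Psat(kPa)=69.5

At the dew point ψ → 1, so Σzᵢ/Kᵢ = 1 with Kᵢ = Pᵢˢᵃᵗ/P ⇒ 1/P = Σzᵢ/Pᵢˢᵃᵗ.
1/P = 0.413/169.1 + 0.412/160.9 + 0.175/69.5 = 0.007521 ⇒ P = 132.962 kPa
xᵢ = zᵢP/Pᵢˢᵃᵗ ⇒ x_3 = 0.175·132.962/69.5 = 0.335

Pdew = 132.962 kPa, x_3 = 0.335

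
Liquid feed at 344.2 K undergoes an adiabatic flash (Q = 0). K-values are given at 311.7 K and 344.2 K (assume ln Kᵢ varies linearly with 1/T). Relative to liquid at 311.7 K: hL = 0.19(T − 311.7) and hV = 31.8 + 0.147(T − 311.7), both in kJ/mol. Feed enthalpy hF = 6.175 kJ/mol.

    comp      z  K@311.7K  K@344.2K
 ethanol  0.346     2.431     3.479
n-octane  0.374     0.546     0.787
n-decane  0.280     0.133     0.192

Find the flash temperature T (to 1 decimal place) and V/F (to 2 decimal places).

Adiabatic flash: solve Rachford–Rice at each trial T, then check hF = ψ·hV(T) + (1−ψ)·hL(T).
  T = 311.7 K: K = (2.431, 0.546, 0.133), RR gives ψ = 0.088, H_out = 2.801 kJ/mol
  T = 344.2 K: K = (3.479, 0.787, 0.192), RR gives ψ = 0.410, H_out = 18.633 kJ/mol
  T = 327.9 K: K = (2.932, 0.661, 0.161), RR gives ψ = 0.266, H_out = 11.351 kJ/mol
  T = 319.8 K: K = (2.676, 0.602, 0.147), RR gives ψ = 0.183, H_out = 7.305 kJ/mol
  T = 315.8 K: K = (2.554, 0.574, 0.140), RR gives ψ = 0.138, H_out = 5.151 kJ/mol
  T = 317.8 K: K = (2.615, 0.588, 0.143), RR gives ψ = 0.161, H_out = 6.243 kJ/mol
Linear interpolation between T = 315.8 (H_out = 5.151) and T = 317.8 (H_out = 6.243) on hF = 6.175 gives T ≈ 317.7 K, at which ψ = 0.16.

T = 317.7 K, V/F = 0.16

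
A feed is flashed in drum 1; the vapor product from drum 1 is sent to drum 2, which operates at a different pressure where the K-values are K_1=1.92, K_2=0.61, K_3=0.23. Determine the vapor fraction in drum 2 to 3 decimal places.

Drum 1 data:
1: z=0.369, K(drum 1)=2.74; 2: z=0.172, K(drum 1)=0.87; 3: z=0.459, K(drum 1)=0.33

Drum 1:
Rachford–Rice: g(ψ₁) = Σ zᵢ(Kᵢ−1)/(1+ψ₁(Kᵢ−1)) = 0.
Check two-phase: ΣzᵢKᵢ = 1.312 > 1 and Σzᵢ/Kᵢ = 1.723 > 1, so g(0) = 0.312 > 0 and g(1) = -0.723 < 0.
Newton iteration, ψ₁⁰ = 0.5:
  ψ₁ = 0.500: g = -0.1430, g' = -0.789 → ψ₁ = 0.319
  ψ₁ = 0.319: g = -0.0013, g' = -0.799 → ψ₁ = 0.317
Converged at ψ₁ = 0.317.
Drum-1 compositions:
  1: x = 0.238, y = 0.652
  2: x = 0.179, y = 0.156
  3: x = 0.583, y = 0.192
Drum-2 feed = drum-1 vapor: z₂ = (0.6516, 0.1561, 0.1923).
Drum 2:
Material balance + equilibrium reduce to Σ zᵢ(Kᵢ−1)/(1+ψ₂(Kᵢ−1)) = 0.
Feasibility: ΣzᵢKᵢ = 1.391, Σzᵢ/Kᵢ = 1.431 — both > 1, two phases present.
Newton iteration, ψ₂⁰ = 0.63:
  ψ₂ = 0.630: g = 0.0112, g' = -0.693 → ψ₂ = 0.646
Converged at ψ₂ = 0.646.
  1: x = 0.409, y = 0.785
  2: x = 0.209, y = 0.127
  3: x = 0.383, y = 0.088

V/F (drum 2) = 0.646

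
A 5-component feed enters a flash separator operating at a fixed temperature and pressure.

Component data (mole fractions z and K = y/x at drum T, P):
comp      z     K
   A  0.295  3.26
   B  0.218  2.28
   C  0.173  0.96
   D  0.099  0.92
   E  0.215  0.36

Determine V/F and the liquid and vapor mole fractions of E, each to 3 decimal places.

Rachford–Rice: g(V/F) = Σ zᵢ(Kᵢ−1)/(1+V/F(Kᵢ−1)) = 0.
Feasibility: ΣzᵢKᵢ = 1.793, Σzᵢ/Kᵢ = 1.071 — both > 1, two phases present.
Newton iteration, V/F⁰ = 0.58:
  V/F = 0.580: g = 0.2144, g' = -0.624 → V/F = 0.924
  V/F = 0.924: g = -0.0087, g' = -0.761 → V/F = 0.913
  V/F = 0.913: g = -0.0001, g' = -0.747 → V/F = 0.912
Converged at V/F = 0.912.
Compositions from xᵢ = zᵢ/(1+V/F(Kᵢ−1)), yᵢ = Kᵢxᵢ:
  A: x = 0.096, y = 0.314
  B: x = 0.101, y = 0.229
  C: x = 0.180, y = 0.172
  D: x = 0.107, y = 0.098
  E: x = 0.517, y = 0.186

V/F = 0.912, x_E = 0.517, y_E = 0.186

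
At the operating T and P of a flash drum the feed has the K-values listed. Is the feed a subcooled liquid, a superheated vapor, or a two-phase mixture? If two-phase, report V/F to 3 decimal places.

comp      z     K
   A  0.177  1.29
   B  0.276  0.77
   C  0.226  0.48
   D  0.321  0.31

ΣzᵢKᵢ = 0.649; Σzᵢ/Kᵢ = 2.002.
Since ΣzᵢKᵢ < 1 the mixture is below its bubble point — single liquid phase.

subcooled liquid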